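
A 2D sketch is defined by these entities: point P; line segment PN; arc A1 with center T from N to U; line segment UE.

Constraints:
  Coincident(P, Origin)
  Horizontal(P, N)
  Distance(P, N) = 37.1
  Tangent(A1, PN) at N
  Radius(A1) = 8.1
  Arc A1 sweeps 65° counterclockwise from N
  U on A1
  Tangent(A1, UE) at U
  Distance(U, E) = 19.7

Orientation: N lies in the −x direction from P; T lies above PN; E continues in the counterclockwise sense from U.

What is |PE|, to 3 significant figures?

31.1

On A1, N sits at bearing -90° from T; a 65° counterclockwise sweep puts U at bearing -25°, so U = T + 8.1·(cos -25°, sin -25°) = (-29.8, 4.68). Since A1 is tangent to UE there, TU ⟂ UE, so UE runs along (−sin -25°, cos -25°); with |UE| = 19.7, E = (-21.4, 22.5). Then |PE| = |E − P| = 31.1.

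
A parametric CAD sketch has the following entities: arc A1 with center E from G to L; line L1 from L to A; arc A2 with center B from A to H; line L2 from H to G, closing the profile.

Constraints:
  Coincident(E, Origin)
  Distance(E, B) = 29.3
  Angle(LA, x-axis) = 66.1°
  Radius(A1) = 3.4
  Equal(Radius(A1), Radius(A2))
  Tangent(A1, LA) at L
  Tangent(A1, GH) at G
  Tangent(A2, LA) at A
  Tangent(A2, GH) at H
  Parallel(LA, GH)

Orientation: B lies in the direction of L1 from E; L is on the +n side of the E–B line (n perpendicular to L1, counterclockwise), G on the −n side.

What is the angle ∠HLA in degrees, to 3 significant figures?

13.1°

The slot axis is L1's direction at 66.1°, so u = (cos 66.1°, sin 66.1°) = (0.405, 0.914) and n = (−sin 66.1°, cos 66.1°) = (-0.914, 0.405). E is at the origin and B lies 29.3 along u from E, so B = 29.3·u = (11.9, 26.8). Tangency of A1 to both parallel lines with radius 3.4 puts L and G at E ± 3.4·n: L = (-3.11, 1.38), G = (3.11, -1.38). Equal radii place A and H the same way about B: A = B + 3.4·n = (8.76, 28.2), H = B − 3.4·n = (15.0, 25.4). Then cos ∠HLA = LH·LA / (|LH||LA|), giving 13.1°.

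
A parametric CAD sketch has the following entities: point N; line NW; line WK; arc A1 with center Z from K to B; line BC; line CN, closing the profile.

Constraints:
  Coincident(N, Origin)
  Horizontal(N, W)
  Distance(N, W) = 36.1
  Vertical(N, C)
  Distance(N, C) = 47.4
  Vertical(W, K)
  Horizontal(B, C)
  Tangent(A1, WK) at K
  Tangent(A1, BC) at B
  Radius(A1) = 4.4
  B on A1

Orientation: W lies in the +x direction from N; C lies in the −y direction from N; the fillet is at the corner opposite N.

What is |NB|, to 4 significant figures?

57.02

The virtual corner opposite N is at (36.10, -47.40). Since A1 is tangent to WK there, ZK ⟂ WK and the tangent condition forces ZB to be normal to BC, with radius 4.4, so the center Z sits 4.4 in from both sides at Z = (31.70, -43.00). That places the tangent points at K = (36.10, -43.00) on WK and B = (31.70, -47.40) on BC. Then |NB| = |B − N| = 57.02.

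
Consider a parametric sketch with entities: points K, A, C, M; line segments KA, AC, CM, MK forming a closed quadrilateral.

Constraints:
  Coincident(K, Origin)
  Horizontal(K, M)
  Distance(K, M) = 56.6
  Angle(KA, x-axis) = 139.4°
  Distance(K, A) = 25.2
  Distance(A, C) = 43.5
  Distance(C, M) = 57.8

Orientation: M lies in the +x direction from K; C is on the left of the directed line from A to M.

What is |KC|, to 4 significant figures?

44.63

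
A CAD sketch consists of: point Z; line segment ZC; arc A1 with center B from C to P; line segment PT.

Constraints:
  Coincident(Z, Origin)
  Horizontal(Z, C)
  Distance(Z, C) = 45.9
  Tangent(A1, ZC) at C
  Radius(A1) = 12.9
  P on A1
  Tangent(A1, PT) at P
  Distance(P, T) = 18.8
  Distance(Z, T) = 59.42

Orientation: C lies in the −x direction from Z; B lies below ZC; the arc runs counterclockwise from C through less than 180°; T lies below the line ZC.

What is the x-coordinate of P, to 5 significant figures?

-57.035

Checks: ∠(BC, CZ) = 90.00° ✓; |BP| = 12.90 ✓; ∠(BP, PT) = 90.00° ✓; |PT| = 18.80 ✓; |ZT| = 59.42 ✓.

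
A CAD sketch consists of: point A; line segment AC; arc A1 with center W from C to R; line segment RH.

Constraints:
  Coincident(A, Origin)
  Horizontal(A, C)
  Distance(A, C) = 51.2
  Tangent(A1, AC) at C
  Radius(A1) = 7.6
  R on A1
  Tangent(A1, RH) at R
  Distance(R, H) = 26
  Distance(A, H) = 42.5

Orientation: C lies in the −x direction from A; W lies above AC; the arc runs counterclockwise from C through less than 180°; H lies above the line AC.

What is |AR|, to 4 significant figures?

44.63

A is at the origin; A and C share the same y with |AC| = 51.2 and C on the −x side, so C = (-51.20, 0.000). Since A1 is tangent to AC there, WC ⟂ AC, so W = C + (0, 7.6) = (-51.20, 7.600). Since WR ⟂ RH (tangency), |WH| = √(7.6² + 26.0²) = 27.09 regardless of where R sits on A1. So H lies on both circle(A, 42.5) and circle(W, 27.09); the above-AC intersection is H = (-32.59, 27.28). R is the foot of the tangent from H: R = (-44.43, 4.137).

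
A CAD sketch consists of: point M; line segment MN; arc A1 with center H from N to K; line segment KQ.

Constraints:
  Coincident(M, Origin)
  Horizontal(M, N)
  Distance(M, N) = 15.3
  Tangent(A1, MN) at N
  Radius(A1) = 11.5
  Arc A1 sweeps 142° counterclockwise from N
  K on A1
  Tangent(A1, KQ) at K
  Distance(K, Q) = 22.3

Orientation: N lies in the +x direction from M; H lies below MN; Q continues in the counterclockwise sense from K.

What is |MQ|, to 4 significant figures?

42.91

M is at the origin; M and N share the same y with |MN| = 15.3 and N on the +x side, so N = (15.30, 0.000). Since A1 is tangent to MN there, HN ⟂ MN, so H = N + (0, -11.5) = (15.30, -11.50). On A1, N sits at bearing 90° from H; a 142° counterclockwise sweep puts K at bearing 232°, so K = H + 11.5·(cos 232°, sin 232°) = (8.220, -20.56). The tangent condition forces HK to be normal to KQ, so KQ runs along (−sin 232°, cos 232°); with |KQ| = 22.3, Q = (25.79, -34.29). Then |MQ| = |Q − M| = 42.91.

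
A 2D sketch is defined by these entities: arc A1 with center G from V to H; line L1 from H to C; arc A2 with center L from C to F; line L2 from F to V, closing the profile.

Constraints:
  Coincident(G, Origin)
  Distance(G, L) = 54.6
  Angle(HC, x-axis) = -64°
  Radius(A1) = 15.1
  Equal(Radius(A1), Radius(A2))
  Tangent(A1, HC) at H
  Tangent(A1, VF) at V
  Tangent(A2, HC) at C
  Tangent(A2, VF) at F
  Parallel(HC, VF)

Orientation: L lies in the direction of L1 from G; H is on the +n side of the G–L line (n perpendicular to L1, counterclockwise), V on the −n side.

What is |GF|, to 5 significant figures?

56.650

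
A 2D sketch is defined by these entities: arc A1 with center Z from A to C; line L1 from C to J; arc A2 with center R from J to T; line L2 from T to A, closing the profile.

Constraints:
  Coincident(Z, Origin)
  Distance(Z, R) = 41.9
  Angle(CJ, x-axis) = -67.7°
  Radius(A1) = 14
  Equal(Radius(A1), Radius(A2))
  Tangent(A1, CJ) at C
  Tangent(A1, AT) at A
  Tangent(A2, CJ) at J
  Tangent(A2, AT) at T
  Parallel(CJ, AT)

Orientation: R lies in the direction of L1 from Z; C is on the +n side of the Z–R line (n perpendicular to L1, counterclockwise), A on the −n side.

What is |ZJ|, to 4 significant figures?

44.18

Tangency of A1 to both parallel lines with radius 14.0 puts C and A at Z ± 14.0·n: C = (12.95, 5.312), A = (-12.95, -5.312). Equal radii place J and T the same way about R: J = R + 14.0·n = (28.85, -33.45), T = R − 14.0·n = (2.946, -44.08). Then |ZJ| = |J − Z| = 44.18.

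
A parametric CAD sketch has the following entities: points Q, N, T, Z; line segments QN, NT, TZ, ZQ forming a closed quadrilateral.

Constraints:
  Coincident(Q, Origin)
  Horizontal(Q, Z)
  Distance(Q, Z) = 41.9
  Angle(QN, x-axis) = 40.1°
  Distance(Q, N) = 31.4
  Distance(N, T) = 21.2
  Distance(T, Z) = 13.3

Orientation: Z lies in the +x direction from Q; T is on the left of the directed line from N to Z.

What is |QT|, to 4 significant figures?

45.92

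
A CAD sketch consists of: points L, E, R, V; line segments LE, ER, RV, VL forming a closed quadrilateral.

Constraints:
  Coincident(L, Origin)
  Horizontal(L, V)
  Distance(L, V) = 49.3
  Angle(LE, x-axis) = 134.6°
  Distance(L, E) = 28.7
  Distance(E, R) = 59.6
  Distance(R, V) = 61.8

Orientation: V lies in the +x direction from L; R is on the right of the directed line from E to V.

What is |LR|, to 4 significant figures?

36.00

Checks: |ER| = 59.60 ✓; |RV| = 61.80 ✓.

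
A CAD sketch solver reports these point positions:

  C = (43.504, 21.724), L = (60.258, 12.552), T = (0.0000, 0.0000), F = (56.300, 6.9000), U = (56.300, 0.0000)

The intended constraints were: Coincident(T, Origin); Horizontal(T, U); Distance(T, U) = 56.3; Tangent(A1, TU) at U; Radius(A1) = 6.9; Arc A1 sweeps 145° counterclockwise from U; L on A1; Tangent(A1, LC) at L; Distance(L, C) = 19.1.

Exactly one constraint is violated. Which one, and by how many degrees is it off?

Tangent(A1, LC) at L — off by 6.30°.

T = (0.00, 0.00) ✓; T.y = 0.00, U.y = 0.00 ✓; |TU| = 56.30 ✓; ∠(FU, UT) = 90.00° ✓; |FU| = 6.900 ✓; bearing(F→L) − bearing(F→U) = 145.0° ✓; |FL| = 6.900 ✓; ∠(FL, LC) = 83.70° ✗; |LC| = 19.10 ✓.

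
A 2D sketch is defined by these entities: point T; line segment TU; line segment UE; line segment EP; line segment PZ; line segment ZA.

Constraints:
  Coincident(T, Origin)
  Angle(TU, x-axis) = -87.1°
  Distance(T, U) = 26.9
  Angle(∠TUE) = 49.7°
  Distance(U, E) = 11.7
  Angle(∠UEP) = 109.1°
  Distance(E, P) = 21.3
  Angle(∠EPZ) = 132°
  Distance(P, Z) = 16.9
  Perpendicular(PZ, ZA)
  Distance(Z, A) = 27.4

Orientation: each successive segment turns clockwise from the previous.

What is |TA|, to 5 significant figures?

30.906

T is at the origin; TU runs at -87.1° with length 26.9, so U = (1.3610, -26.866). ∠TUE = 49.7° gives UE at 142.60° from the x-axis; with |UE| = 11.7, E = (-7.9337, -19.759). ∠UEP = 109.1° gives EP at 71.700° from the x-axis; with |EP| = 21.3, P = (-1.2457, 0.46351). ∠EPZ = 132.0° gives PZ at 23.700° from the x-axis; with |PZ| = 16.9, Z = (14.229, 7.2564). PZ is perpendicular to ZA, so ZA runs at -66.300°; with |ZA| = 27.4, A = (25.242, -17.833). Then |TA| = |A − T| = 30.906.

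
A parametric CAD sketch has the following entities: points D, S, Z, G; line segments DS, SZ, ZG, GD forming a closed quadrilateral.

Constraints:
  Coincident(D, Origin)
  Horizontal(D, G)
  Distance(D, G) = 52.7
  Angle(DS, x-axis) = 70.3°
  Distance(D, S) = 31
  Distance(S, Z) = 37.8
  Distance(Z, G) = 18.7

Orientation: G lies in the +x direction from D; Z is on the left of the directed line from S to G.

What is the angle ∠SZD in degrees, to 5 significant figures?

38.595°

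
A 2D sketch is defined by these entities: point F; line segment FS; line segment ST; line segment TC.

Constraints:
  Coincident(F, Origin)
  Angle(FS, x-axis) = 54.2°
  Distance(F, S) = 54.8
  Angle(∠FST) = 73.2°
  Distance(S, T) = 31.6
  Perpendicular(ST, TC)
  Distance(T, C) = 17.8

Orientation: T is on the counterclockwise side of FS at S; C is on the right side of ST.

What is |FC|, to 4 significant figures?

72.01

F is at the origin; FS runs at 54.2° with length 54.8, so S = 54.8·(cos 54.2°, sin 54.2°) = (32.06, 44.45). ∠FST = 73.2°, so ST runs at 54.2° + (180° − 73.2°) = 161.0° from the x-axis; with |ST| = 31.6, T = S + 31.6·(cos 161.0°, sin 161.0°) = (2.177, 54.73). The perpendicularity gives TC at right angles to ST; with |TC| = 17.8 on the right of ST, C = T + 17.8·(0.3256, 0.9455) = (7.972, 71.56). Then |FC| = |C − F| = 72.01.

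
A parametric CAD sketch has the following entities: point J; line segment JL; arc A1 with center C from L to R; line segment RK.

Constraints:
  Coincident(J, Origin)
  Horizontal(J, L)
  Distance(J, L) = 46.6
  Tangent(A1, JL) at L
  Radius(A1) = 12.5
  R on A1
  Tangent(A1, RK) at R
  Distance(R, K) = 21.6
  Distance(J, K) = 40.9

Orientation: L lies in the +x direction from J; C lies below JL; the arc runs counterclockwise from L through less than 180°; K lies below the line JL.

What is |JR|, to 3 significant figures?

35.8

J is at the origin; JL is horizontal with |JL| = 46.6 and L on the +x side, so L = (46.6, 0.00). Since A1 is tangent to JL there, CL ⟂ JL, so C = L + (0, -12.5) = (46.6, -12.5). Since CR ⟂ RK (tangency), |CK| = √(12.5² + 21.6²) = 25.0 regardless of where R sits on A1. So K lies on both circle(J, 40.9) and circle(C, 25.0); the below-JL intersection is K = (28.3, -29.5). R is the foot of the tangent from K: R = (34.6, -8.84).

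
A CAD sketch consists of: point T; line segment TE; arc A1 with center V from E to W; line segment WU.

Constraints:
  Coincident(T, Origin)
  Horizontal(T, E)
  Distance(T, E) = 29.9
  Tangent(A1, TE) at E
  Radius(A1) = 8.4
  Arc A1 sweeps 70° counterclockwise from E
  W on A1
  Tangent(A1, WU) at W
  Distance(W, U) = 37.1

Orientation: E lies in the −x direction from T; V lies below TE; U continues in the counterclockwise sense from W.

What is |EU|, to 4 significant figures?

45.33

T is at the origin; TE is horizontal with |TE| = 29.9 and E on the −x side, so E = (-29.90, 0.000). Since A1 is tangent to TE there, VE ⟂ TE, so V = E + (0, -8.4) = (-29.90, -8.400). On A1, E sits at bearing 90° from V; a 70° counterclockwise sweep puts W at bearing 160°, so W = V + 8.4·(cos 160°, sin 160°) = (-37.79, -5.527). Tangency of A1 to WU means the radius VW is perpendicular to WU, so WU runs along (−sin 160°, cos 160°); with |WU| = 37.1, U = (-50.48, -40.39). Then |EU| = |U − E| = 45.33.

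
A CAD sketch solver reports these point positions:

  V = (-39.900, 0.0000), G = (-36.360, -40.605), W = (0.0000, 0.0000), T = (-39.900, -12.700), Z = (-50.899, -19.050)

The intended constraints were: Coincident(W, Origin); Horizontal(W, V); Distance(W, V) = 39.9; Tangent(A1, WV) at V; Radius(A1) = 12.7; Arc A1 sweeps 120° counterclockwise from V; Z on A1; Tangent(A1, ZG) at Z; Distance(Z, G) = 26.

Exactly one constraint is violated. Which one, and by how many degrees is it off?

Tangent(A1, ZG) at Z — off by 4.00°.

W = (0.00, 0.00) ✓; W.y = 0.00, V.y = 0.00 ✓; |WV| = 39.90 ✓; ∠(TV, VW) = 90.00° ✓; |TV| = 12.70 ✓; bearing(T→Z) − bearing(T→V) = 120.0° ✓; |TZ| = 12.70 ✓; ∠(TZ, ZG) = 86.00° ✗; |ZG| = 26.00 ✓.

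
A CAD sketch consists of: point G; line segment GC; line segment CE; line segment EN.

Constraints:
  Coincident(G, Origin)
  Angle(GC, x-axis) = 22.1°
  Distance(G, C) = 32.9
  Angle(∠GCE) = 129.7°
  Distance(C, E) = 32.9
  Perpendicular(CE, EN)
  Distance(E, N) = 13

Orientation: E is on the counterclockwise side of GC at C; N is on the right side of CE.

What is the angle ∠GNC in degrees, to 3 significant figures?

13.8°

∠GCE = 129.7°, so CE runs at 22.1° + (180° − 129.7°) = 72.4° from the x-axis; with |CE| = 32.9, E = C + 32.9·(cos 72.4°, sin 72.4°) = (40.4, 43.7). The perpendicularity gives EN at right angles to CE; with |EN| = 13.0 on the right of CE, N = E + 13.0·(0.953, -0.302) = (52.8, 39.8). Then cos ∠GNC = NG·NC / (|NG||NC|), giving 13.8°.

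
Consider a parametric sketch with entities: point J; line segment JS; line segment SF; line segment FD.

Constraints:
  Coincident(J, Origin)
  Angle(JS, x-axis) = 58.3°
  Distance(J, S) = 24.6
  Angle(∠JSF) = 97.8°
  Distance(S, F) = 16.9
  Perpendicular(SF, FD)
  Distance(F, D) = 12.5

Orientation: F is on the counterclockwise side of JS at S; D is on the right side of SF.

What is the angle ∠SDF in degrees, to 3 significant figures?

53.5°

J is at the origin; JS runs at 58.3° with length 24.6, so S = 24.6·(cos 58.3°, sin 58.3°) = (12.9, 20.9). ∠JSF = 97.8°, so SF runs at 58.3° + (180° − 97.8°) = 140° from the x-axis; with |SF| = 16.9, F = S + 16.9·(cos 140°, sin 140°) = (-0.114, 31.7). SF is perpendicular to FD; with |FD| = 12.5 on the right of SF, D = F + 12.5·(0.636, 0.772) = (7.84, 41.3). Then cos ∠SDF = DS·DF / (|DS||DF|), giving 53.5°.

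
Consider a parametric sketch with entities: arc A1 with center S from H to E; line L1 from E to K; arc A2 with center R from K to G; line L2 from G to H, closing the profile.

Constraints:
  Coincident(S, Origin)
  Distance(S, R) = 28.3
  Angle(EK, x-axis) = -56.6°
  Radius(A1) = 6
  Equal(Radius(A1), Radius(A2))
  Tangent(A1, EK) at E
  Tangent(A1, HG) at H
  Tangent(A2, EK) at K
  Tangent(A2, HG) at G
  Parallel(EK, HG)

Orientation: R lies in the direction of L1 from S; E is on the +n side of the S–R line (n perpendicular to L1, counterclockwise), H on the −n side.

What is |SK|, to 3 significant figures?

28.9

Tangency of A1 to both parallel lines with radius 6.0 puts E and H at S ± 6.0·n: E = (5.01, 3.30), H = (-5.01, -3.30). Equal radii place K and G the same way about R: K = R + 6.0·n = (20.6, -20.3), G = R − 6.0·n = (10.6, -26.9). Then |SK| = |K − S| = 28.9.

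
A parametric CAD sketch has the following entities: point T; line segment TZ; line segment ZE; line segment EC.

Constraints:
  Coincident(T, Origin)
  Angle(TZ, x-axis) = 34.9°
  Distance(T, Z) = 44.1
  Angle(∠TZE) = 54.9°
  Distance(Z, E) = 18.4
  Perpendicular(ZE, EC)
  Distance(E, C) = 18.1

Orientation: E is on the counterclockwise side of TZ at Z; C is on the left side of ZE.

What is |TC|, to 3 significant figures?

19.3

T is at the origin; TZ runs at 34.9° with length 44.1, so Z = 44.1·(cos 34.9°, sin 34.9°) = (36.2, 25.2). ∠TZE = 54.9°, so ZE runs at 34.9° + (180° − 54.9°) = 160° from the x-axis; with |ZE| = 18.4, E = Z + 18.4·(cos 160°, sin 160°) = (18.9, 31.5). The perpendicularity gives EC at right angles to ZE; with |EC| = 18.1 on the left of ZE, C = E + 18.1·(-0.342, -0.940) = (12.7, 14.5). Then |TC| = |C − T| = 19.3.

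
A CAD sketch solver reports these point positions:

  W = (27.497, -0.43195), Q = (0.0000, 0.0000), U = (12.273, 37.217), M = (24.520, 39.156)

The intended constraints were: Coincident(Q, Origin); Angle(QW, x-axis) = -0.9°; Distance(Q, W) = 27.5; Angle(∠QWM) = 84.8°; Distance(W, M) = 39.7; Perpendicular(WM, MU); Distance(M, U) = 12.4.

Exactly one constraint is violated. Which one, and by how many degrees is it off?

Perpendicular(WM, MU) — off by 4.70°.

Q = (0.00, 0.00) ✓; QW at -0.9000° ✓; |QW| = 27.50 ✓; ∠QWM = 84.80° ✓; |WM| = 39.70 ✓; ∠(WM, MU) = 94.70° ✗; |MU| = 12.40 ✓.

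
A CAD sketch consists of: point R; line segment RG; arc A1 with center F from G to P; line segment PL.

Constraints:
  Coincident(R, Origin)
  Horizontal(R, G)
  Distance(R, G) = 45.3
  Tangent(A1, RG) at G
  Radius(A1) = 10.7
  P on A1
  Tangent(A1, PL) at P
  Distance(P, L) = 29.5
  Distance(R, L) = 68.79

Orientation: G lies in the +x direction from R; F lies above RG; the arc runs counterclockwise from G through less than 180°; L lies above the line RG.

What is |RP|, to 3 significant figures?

57.0

Checks: |FP| = 10.70 ✓; ∠(FP, PL) = 90.00° ✓; |PL| = 29.50 ✓; |RL| = 68.79 ✓.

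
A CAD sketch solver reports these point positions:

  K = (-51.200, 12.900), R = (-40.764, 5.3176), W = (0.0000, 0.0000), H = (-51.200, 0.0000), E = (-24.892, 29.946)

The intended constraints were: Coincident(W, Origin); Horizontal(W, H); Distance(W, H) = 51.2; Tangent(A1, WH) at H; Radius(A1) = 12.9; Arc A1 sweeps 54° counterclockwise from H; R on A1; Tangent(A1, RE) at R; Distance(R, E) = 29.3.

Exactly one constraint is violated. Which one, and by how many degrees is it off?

Tangent(A1, RE) at R — off by 3.20°.

W = (0.00, 0.00) ✓; W.y = 0.00, H.y = 0.00 ✓; |WH| = 51.20 ✓; ∠(KH, HW) = 90.00° ✓; |KH| = 12.90 ✓; bearing(K→R) − bearing(K→H) = 54.00° ✓; |KR| = 12.90 ✓; ∠(KR, RE) = 86.80° ✗; |RE| = 29.30 ✓.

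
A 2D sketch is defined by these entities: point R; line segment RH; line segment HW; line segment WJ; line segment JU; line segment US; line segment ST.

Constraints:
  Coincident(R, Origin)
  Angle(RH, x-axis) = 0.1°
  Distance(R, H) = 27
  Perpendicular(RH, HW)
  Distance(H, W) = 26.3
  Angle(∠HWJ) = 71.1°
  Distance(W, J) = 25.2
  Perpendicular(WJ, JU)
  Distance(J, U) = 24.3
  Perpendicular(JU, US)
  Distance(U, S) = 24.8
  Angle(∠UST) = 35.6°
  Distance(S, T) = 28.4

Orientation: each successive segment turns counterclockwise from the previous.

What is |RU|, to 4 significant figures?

12.05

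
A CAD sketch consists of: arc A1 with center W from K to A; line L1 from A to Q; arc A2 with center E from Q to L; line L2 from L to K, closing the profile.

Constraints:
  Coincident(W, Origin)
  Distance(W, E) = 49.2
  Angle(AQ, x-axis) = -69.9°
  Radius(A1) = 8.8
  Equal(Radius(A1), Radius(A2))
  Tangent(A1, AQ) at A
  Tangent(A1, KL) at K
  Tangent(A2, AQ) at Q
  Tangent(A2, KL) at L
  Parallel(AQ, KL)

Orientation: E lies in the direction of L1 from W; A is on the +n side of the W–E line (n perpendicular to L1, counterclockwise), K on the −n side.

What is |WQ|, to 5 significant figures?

49.981

The slot axis is L1's direction at -69.9°, so u = (cos -69.9°, sin -69.9°) = (0.34366, -0.93909) and n = (−sin -69.9°, cos -69.9°) = (0.93909, 0.34366). W is at the origin and E lies 49.2 along u from W, so E = 49.2·u = (16.908, -46.203). Tangency of A1 to both parallel lines with radius 8.8 puts A and K at W ± 8.8·n: A = (8.2640, 3.0242), K = (-8.2640, -3.0242). Equal radii place Q and L the same way about E: Q = E + 8.8·n = (25.172, -43.179), L = E − 8.8·n = (8.6440, -49.228). Then |WQ| = |Q − W| = 49.981.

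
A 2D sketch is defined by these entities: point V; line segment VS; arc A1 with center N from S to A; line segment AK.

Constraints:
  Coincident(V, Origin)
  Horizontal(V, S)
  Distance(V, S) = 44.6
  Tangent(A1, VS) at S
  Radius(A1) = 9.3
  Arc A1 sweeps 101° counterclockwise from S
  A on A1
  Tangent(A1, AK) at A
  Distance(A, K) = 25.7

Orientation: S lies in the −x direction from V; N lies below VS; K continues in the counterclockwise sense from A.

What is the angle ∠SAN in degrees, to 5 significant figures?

39.500°

The tangent condition forces NS to be normal to VS, so N = S + (0, -9.3) = (-44.600, -9.3000). On A1, S sits at bearing 90° from N; a 101° counterclockwise sweep puts A at bearing 191°, so A = N + 9.3·(cos 191°, sin 191°) = (-53.729, -11.075). Then cos ∠SAN = AS·AN / (|AS||AN|), giving 39.500°.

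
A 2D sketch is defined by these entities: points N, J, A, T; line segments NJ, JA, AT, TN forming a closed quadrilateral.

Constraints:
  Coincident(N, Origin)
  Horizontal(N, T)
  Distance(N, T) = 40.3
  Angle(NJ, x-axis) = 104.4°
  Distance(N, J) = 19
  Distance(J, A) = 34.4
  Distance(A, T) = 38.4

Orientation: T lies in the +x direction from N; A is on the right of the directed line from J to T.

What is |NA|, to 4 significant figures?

15.42

Checks: NJ at 104.4° ✓; |JA| = 34.40 ✓; |AT| = 38.40 ✓.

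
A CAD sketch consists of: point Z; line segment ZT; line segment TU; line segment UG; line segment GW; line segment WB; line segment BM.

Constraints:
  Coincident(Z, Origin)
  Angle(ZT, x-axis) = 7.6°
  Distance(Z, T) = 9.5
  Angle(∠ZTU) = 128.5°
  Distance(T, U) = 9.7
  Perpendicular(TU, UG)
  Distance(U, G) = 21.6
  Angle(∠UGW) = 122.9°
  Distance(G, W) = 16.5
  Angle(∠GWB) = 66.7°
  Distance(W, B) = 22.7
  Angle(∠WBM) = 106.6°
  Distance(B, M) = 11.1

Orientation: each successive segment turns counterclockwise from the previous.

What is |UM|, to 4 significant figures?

8.351

∠GWB = 66.7° gives WB at -40.50° from the x-axis; with |WB| = 22.7, B = (-1.680, -1.355). ∠WBM = 106.6° gives BM at 32.90° from the x-axis; with |BM| = 11.1, M = (7.640, 4.674). Then |UM| = |M − U| = 8.351.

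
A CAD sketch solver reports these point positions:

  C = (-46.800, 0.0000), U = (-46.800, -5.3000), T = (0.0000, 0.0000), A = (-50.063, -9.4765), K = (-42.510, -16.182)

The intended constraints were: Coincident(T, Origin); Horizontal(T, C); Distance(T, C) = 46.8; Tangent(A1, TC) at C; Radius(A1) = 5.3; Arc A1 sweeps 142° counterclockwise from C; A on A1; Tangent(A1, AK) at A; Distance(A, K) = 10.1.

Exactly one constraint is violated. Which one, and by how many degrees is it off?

Tangent(A1, AK) at A — off by 3.60°.

T = (0.00, 0.00) ✓; T.y = 0.00, C.y = 0.00 ✓; |TC| = 46.80 ✓; ∠(UC, CT) = 90.00° ✓; |UC| = 5.300 ✓; bearing(U→A) − bearing(U→C) = 142.0° ✓; |UA| = 5.300 ✓; ∠(UA, AK) = 93.60° ✗; |AK| = 10.10 ✓.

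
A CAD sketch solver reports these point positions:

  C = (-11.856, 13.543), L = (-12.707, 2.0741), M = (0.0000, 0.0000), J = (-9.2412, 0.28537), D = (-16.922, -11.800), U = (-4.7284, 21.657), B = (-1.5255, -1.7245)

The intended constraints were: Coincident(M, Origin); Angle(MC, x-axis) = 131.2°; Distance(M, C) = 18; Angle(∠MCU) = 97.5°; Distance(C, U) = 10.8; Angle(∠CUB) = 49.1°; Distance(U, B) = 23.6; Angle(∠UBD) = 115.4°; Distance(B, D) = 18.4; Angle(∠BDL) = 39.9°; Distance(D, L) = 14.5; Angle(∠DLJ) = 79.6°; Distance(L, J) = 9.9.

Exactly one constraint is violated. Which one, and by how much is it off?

Distance(L, J) = 9.9 — off by 6.00.

M = (0.00, 0.00) ✓; MC at 131.2° ✓; |MC| = 18.00 ✓; ∠MCU = 97.50° ✓; |CU| = 10.80 ✓; ∠CUB = 49.10° ✓; |UB| = 23.60 ✓; ∠UBD = 115.4° ✓; |BD| = 18.40 ✓; ∠BDL = 39.90° ✓; |DL| = 14.50 ✓; ∠DLJ = 79.60° ✓; |LJ| = 3.900 ✗.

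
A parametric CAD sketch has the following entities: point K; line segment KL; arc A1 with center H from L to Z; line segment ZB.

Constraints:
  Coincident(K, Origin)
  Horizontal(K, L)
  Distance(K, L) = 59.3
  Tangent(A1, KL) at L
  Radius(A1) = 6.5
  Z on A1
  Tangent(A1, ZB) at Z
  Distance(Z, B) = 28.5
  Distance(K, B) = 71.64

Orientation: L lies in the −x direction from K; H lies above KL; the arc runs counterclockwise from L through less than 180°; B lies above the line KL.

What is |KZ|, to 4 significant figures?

53.82

K is at the origin; KL is horizontal with |KL| = 59.3 and L on the −x side, so L = (-59.30, 0.000). Since A1 is tangent to KL there, HL ⟂ KL, so H = L + (0, 6.5) = (-59.30, 6.500). Since HZ ⟂ ZB (tangency), |HB| = √(6.5² + 28.5²) = 29.23 regardless of where Z sits on A1. So B lies on both circle(K, 71.64) and circle(H, 29.23); the above-KL intersection is B = (-62.17, 35.59). Z is the foot of the tangent from B: Z = (-53.14, 8.561).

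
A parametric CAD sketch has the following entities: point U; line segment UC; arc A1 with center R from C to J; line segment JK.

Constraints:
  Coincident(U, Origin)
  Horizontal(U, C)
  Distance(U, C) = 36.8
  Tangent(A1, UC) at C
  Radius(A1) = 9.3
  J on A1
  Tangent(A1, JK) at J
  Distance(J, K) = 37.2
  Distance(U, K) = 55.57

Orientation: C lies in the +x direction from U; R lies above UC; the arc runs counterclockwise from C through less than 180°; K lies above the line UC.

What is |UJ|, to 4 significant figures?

47.13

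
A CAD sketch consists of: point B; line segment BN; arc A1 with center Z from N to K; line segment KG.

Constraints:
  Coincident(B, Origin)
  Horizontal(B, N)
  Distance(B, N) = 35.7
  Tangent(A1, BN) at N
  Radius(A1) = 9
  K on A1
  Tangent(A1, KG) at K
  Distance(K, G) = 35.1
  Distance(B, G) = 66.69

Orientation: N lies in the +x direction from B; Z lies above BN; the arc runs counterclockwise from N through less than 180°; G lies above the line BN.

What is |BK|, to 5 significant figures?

44.996

B is at the origin; BN is horizontal with |BN| = 35.7 and N on the +x side, so N = (35.700, 0.0000). A1 meets BN tangentially, so ZN is at right angles to BN, so Z = N + (0, 9) = (35.700, 9.0000). Since ZK ⟂ KG (tangency), |ZG| = √(9.0² + 35.1²) = 36.235 regardless of where K sits on A1. So G lies on both circle(B, 66.69) and circle(Z, 36.235); the above-BN intersection is G = (52.526, 41.092). K is the foot of the tangent from G: K = (44.459, 6.9315).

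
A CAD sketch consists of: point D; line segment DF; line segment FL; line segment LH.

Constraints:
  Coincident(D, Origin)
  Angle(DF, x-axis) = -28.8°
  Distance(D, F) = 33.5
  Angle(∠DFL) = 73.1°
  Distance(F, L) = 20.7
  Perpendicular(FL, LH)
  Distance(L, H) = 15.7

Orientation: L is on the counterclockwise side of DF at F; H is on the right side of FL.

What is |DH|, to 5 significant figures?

48.995

D is at the origin; DF runs at -28.8° with length 33.5, so F = 33.5·(cos -28.8°, sin -28.8°) = (29.356, -16.139). ∠DFL = 73.1°, so FL runs at -28.8° + (180° − 73.1°) = 78.100° from the x-axis; with |FL| = 20.7, L = F + 20.7·(cos 78.100°, sin 78.100°) = (33.625, 4.1164). FL ⟂ LH; with |LH| = 15.7 on the right of FL, H = L + 15.7·(0.97851, -0.20620) = (48.987, 0.87898). Then |DH| = |H − D| = 48.995.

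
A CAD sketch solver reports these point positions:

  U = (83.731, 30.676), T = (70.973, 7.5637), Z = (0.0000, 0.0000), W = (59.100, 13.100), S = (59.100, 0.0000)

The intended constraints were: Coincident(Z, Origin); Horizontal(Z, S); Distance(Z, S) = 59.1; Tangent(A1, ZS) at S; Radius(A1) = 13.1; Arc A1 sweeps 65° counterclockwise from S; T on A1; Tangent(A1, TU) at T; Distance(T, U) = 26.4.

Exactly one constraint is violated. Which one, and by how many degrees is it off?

Tangent(A1, TU) at T — off by 3.90°.

Z = (0.00, 0.00) ✓; Z.y = 0.00, S.y = 0.00 ✓; |ZS| = 59.10 ✓; ∠(WS, SZ) = 90.00° ✓; |WS| = 13.10 ✓; bearing(W→T) − bearing(W→S) = 65.00° ✓; |WT| = 13.10 ✓; ∠(WT, TU) = 93.90° ✗; |TU| = 26.40 ✓.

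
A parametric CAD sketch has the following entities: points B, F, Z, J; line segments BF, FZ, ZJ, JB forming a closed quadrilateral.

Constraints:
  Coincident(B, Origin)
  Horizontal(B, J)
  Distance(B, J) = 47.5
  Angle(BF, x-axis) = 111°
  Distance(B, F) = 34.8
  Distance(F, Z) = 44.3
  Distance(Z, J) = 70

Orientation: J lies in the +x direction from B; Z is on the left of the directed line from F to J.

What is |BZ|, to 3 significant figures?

66.6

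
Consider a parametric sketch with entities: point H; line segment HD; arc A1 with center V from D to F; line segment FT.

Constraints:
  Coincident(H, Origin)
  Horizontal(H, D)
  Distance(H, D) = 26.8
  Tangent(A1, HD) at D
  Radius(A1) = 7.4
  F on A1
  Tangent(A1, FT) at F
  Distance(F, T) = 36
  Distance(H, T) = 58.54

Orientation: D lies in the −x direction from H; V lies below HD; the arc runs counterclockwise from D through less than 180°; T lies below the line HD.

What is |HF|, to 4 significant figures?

34.51

Checks: ∠(VD, DH) = 90.00° ✓; |VF| = 7.400 ✓; ∠(VF, FT) = 90.00° ✓; |FT| = 36.00 ✓; |HT| = 58.54 ✓.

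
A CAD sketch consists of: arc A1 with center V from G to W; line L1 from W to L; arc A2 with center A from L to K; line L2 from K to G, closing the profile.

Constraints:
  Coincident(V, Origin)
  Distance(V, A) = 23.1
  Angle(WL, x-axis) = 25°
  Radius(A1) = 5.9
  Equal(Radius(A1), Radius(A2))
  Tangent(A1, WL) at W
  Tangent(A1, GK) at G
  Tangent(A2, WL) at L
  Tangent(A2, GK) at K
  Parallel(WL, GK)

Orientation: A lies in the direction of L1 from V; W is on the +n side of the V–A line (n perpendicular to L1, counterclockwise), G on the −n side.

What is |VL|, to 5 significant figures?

23.842

The slot axis is L1's direction at 25.0°, so u = (cos 25.0°, sin 25.0°) = (0.90631, 0.42262) and n = (−sin 25.0°, cos 25.0°) = (-0.42262, 0.90631). V is at the origin and A lies 23.1 along u from V, so A = 23.1·u = (20.936, 9.7625). Tangency of A1 to both parallel lines with radius 5.9 puts W and G at V ± 5.9·n: W = (-2.4934, 5.3472), G = (2.4934, -5.3472). Equal radii place L and K the same way about A: L = A + 5.9·n = (18.442, 15.110), K = A − 5.9·n = (23.429, 4.4153). Then |VL| = |L − V| = 23.842.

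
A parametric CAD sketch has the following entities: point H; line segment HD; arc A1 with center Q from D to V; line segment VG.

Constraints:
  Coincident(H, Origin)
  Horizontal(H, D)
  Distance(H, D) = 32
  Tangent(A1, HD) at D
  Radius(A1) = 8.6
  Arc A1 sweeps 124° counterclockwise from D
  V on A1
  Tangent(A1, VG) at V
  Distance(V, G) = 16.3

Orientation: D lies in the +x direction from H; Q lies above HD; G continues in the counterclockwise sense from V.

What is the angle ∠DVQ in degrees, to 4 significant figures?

28.00°

H is at the origin; HD is horizontal with |HD| = 32.0 and D on the +x side, so D = (32.00, 0.000). Tangency of A1 to HD means the radius QD is perpendicular to HD, so Q = D + (0, 8.6) = (32.00, 8.600). On A1, D sits at bearing -90° from Q; a 124° counterclockwise sweep puts V at bearing 34°, so V = Q + 8.6·(cos 34°, sin 34°) = (39.13, 13.41). Then cos ∠DVQ = VD·VQ / (|VD||VQ|), giving 28.00°.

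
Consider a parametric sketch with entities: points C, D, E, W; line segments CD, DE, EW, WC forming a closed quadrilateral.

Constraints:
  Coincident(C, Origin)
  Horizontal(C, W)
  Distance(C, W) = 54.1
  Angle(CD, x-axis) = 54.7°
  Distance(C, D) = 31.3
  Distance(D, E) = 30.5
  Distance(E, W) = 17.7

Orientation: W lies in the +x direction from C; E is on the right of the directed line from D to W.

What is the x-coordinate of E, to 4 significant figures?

36.44

Checks: |DE| = 30.50 ✓; |EW| = 17.70 ✓.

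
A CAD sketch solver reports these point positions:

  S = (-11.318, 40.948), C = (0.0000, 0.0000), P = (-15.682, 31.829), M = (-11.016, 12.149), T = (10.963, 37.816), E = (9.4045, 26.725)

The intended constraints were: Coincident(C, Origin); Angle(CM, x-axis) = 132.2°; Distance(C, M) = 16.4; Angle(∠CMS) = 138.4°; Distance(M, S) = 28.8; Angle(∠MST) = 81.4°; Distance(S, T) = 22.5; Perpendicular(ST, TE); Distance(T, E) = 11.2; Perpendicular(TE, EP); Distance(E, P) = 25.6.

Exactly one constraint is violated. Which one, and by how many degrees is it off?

Perpendicular(TE, EP) — off by 3.50°.

C = (0.00, 0.00) ✓; CM at 132.2° ✓; |CM| = 16.40 ✓; ∠CMS = 138.4° ✓; |MS| = 28.80 ✓; ∠MST = 81.40° ✓; |ST| = 22.50 ✓; ∠(ST, TE) = 90.00° ✓; |TE| = 11.20 ✓; ∠(TE, EP) = 93.50° ✗; |EP| = 25.60 ✓.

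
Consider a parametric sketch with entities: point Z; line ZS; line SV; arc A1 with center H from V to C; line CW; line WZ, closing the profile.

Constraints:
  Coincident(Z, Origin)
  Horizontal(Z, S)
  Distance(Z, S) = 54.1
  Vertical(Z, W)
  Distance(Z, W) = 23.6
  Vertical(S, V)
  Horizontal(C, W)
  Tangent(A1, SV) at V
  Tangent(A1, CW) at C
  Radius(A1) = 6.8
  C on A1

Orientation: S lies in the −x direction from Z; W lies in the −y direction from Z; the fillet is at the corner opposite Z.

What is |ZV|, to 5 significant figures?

56.648

Z is at the origin; Z and S share the same y with |ZS| = 54.1 and S on the −x side, so S = (-54.100, 0.0000). ZW is vertical with |ZW| = 23.6 and W on the −y side, so W = (0.0000, -23.600). The virtual corner opposite Z is at (-54.100, -23.600). A1 meets SV tangentially, so HV is at right angles to SV and tangency of A1 to CW means the radius HC is perpendicular to CW, with radius 6.8, so the center H sits 6.8 in from both sides at H = (-47.300, -16.800). That places the tangent points at V = (-54.100, -16.800) on SV and C = (-47.300, -23.600) on CW. Then |ZV| = |V − Z| = 56.648.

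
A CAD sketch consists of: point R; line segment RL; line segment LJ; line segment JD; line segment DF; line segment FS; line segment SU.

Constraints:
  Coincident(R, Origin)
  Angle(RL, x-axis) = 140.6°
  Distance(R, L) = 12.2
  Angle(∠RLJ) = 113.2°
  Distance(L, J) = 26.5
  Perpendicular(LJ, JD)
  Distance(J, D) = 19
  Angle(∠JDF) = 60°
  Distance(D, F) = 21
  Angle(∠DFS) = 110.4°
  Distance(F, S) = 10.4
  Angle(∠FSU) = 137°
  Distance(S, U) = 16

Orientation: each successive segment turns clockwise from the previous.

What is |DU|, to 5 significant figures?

30.701

∠DFS = 110.4° gives FS at 154.20° from the x-axis; with |FS| = 10.4, S = (-8.3088, 17.882). ∠FSU = 137.0° gives SU at 111.20° from the x-axis; with |SU| = 16.0, U = (-14.095, 32.799). Then |DU| = |U − D| = 30.701.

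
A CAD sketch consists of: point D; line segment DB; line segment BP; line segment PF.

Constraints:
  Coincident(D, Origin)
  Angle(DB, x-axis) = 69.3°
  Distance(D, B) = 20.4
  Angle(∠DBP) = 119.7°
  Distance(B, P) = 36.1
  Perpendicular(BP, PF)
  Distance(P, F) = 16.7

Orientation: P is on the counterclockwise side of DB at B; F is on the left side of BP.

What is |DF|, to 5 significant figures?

46.219

D is at the origin; DB runs at 69.3° with length 20.4, so B = 20.4·(cos 69.3°, sin 69.3°) = (7.2109, 19.083). ∠DBP = 119.7°, so BP runs at 69.3° + (180° − 119.7°) = 129.60° from the x-axis; with |BP| = 36.1, P = B + 36.1·(cos 129.60°, sin 129.60°) = (-15.800, 46.899). BP is perpendicular to PF; with |PF| = 16.7 on the left of BP, F = P + 16.7·(-0.77051, -0.63742) = (-28.668, 36.254). Then |DF| = |F − D| = 46.219.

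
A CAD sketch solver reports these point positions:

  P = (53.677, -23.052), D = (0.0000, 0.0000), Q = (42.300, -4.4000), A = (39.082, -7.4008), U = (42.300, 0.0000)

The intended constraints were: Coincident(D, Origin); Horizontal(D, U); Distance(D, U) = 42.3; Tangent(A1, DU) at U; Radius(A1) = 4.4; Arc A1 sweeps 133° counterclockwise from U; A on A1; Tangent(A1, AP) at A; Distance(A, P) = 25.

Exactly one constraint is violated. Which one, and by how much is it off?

Distance(A, P) = 25 — off by 3.60.

D = (0.00, 0.00) ✓; D.y = 0.00, U.y = 0.00 ✓; |DU| = 42.30 ✓; ∠(QU, UD) = 90.00° ✓; |QU| = 4.400 ✓; bearing(Q→A) − bearing(Q→U) = 133.0° ✓; |QA| = 4.400 ✓; ∠(QA, AP) = 90.00° ✓; |AP| = 21.40 ✗.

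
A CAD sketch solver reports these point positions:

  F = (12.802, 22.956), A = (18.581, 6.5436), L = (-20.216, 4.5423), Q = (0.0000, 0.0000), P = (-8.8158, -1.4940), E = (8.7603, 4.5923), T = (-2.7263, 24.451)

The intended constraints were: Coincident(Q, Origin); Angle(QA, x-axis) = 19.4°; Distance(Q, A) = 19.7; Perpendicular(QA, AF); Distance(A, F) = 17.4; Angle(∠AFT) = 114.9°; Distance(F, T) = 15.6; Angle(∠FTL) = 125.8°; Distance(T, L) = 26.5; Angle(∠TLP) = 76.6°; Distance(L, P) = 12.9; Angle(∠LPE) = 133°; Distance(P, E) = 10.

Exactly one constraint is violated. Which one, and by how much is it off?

Distance(P, E) = 10 — off by 8.60.

Q = (0.00, 0.00) ✓; QA at 19.40° ✓; |QA| = 19.70 ✓; ∠(QA, AF) = 90.00° ✓; |AF| = 17.40 ✓; ∠AFT = 114.9° ✓; |FT| = 15.60 ✓; ∠FTL = 125.8° ✓; |TL| = 26.50 ✓; ∠TLP = 76.60° ✓; |LP| = 12.90 ✓; ∠LPE = 133.0° ✓; |PE| = 18.60 ✗.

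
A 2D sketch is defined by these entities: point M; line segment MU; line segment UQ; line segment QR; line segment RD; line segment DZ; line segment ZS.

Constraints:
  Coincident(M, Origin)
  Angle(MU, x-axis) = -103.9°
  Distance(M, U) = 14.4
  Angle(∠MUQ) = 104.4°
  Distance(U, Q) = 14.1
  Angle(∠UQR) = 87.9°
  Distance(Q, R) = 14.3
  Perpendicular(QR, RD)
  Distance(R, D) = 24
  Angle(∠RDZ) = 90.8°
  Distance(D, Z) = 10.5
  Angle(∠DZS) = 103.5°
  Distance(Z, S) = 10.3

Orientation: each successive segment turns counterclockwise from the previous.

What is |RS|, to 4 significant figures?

19.26

M is at the origin; MU runs at -103.9° with length 14.4, so U = (-3.459, -13.98). ∠MUQ = 104.4° gives UQ at -28.30° from the x-axis; with |UQ| = 14.1, Q = (8.955, -20.66). ∠UQR = 87.9° gives QR at 63.80° from the x-axis; with |QR| = 14.3, R = (15.27, -7.832). The perpendicularity gives RD at right angles to QR, so RD runs at 153.8°; with |RD| = 24.0, D = (-6.265, 2.764). ∠RDZ = 90.8° gives DZ at -117.0° from the x-axis; with |DZ| = 10.5, Z = (-11.03, -6.592). ∠DZS = 103.5° gives ZS at -40.50° from the x-axis; with |ZS| = 10.3, S = (-3.200, -13.28). Then |RS| = |S − R| = 19.26.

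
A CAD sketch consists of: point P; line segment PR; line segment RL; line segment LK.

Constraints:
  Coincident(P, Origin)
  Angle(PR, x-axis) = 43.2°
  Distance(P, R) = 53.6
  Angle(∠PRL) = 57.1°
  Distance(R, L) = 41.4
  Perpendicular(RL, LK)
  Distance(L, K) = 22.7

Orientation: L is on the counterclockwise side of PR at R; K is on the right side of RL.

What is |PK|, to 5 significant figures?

68.809

P is at the origin; PR runs at 43.2° with length 53.6, so R = 53.6·(cos 43.2°, sin 43.2°) = (39.073, 36.692). ∠PRL = 57.1°, so RL runs at 43.2° + (180° − 57.1°) = 166.10° from the x-axis; with |RL| = 41.4, L = R + 41.4·(cos 166.10°, sin 166.10°) = (-1.1149, 46.637). RL is perpendicular to LK; with |LK| = 22.7 on the right of RL, K = L + 22.7·(0.24023, 0.97072) = (4.3382, 68.672). Then |PK| = |K − P| = 68.809.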